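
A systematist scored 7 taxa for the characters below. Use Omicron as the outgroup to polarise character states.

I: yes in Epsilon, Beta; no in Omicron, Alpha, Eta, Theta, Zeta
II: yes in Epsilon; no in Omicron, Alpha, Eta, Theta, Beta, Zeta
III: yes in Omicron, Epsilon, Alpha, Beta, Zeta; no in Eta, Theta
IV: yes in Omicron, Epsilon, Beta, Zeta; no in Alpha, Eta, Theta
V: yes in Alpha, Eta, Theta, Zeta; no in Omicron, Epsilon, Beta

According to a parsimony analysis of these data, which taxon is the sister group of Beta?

Epsilon

Character polarity is set by the outgroup: the derived state is whichever differs from the outgroup's state, so for III, IV the derived state is 'no', and for the remaining characters it is 'yes'.
Only Beta and Epsilon show the derived state 'yes' for I, supporting them as a clade.
II: derived state 'yes' in Epsilon only — an autapomorphy, so it tells us nothing about relationships among taxa.
Only Eta and Theta show the derived state 'no' for III, supporting them as a clade.
Only Alpha, Eta, and Theta show the derived state 'no' for IV, supporting them as a clade.
Only Alpha, Eta, Theta, and Zeta show the derived state 'yes' for V, supporting them as a clade.
Most parsimonious ingroup topology: ((Epsilon,Beta),((Alpha,(Eta,Theta)),Zeta)).
Beta and Epsilon form a cherry on this tree, so they are sister taxa.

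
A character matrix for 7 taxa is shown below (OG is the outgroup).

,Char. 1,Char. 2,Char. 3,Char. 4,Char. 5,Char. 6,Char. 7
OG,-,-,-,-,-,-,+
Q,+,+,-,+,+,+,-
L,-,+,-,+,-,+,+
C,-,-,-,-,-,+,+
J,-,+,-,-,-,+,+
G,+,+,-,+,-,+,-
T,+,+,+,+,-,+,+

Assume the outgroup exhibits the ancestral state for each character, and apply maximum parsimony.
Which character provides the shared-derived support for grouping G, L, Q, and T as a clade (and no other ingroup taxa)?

Character polarity is set by the outgroup: the derived state is whichever differs from the outgroup's state, so for Char. 7 the derived state is '-', and for the remaining characters it is '+'.
Char. 1 (derived state '+') is shared by G, Q, and T — a synapomorphy uniting that clade.
Char. 2 (derived state '+') is shared by G, J, L, Q, and T — a synapomorphy uniting that clade.
Char. 3 (derived state '+') is unique to T (autapomorphy; uninformative for grouping).
Char. 4 (derived state '+') is shared by G, L, Q, and T — a synapomorphy uniting that clade.
Char. 5: derived state '+' in Q only — an autapomorphy, so it tells us nothing about relationships among taxa.
Char. 6 (derived state '+') is shared by all ingroup taxa — unites the whole ingroup.
Char. 7 (derived state '-') is shared by G and Q — a synapomorphy uniting that clade.
Most parsimonious ingroup topology: (((((Q,G),T),L),J),C).
The clade {G, L, Q, T} is supported by Char. 4: its derived state '+' occurs in exactly those taxa and in no other taxon (including the outgroup).

Char. 4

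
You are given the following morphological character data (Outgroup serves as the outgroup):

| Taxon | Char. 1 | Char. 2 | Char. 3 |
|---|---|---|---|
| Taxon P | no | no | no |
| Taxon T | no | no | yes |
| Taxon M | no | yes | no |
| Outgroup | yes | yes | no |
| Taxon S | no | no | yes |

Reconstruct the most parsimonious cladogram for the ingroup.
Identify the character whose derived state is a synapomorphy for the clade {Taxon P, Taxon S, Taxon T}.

Char. 2

Character polarity is set by the outgroup: the derived state is whichever differs from the outgroup's state, so for Char. 1, Char. 2 the derived state is 'no', and for the remaining characters it is 'yes'.
All ingroup taxa share the derived state 'no' for Char. 1; it defines the ingroup but does not resolve relationships within it.
Char. 2 (derived state 'no') is shared by Taxon P, Taxon S, and Taxon T — a synapomorphy uniting that clade.
Only Taxon S and Taxon T show the derived state 'yes' for Char. 3, supporting them as a clade.
Most parsimonious ingroup topology: (((Taxon S,Taxon T),Taxon P),Taxon M).
The clade {Taxon P, Taxon S, Taxon T} is supported by Char. 2: its derived state 'no' occurs in exactly those taxa and in no other taxon (including the outgroup).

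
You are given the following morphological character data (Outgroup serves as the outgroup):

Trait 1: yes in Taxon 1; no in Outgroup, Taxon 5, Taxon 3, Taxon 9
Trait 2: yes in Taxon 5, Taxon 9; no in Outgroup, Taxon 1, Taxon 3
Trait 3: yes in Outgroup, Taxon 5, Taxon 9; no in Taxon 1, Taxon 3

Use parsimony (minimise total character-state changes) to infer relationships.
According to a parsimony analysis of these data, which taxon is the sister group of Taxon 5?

Taxon 9

Character polarity is set by the outgroup: the derived state is whichever differs from the outgroup's state, so for Trait 3 the derived state is 'no', and for the remaining characters it is 'yes'.
Trait 1: derived state 'yes' in Taxon 1 only — an autapomorphy, so it tells us nothing about relationships among taxa.
Only Taxon 5 and Taxon 9 show the derived state 'yes' for Trait 2, supporting them as a clade.
Only Taxon 1 and Taxon 3 show the derived state 'no' for Trait 3, supporting them as a clade.
Most parsimonious ingroup topology: ((Taxon 1,Taxon 3),(Taxon 5,Taxon 9)).
Taxon 5 and Taxon 9 form a cherry on this tree, so they are sister taxa.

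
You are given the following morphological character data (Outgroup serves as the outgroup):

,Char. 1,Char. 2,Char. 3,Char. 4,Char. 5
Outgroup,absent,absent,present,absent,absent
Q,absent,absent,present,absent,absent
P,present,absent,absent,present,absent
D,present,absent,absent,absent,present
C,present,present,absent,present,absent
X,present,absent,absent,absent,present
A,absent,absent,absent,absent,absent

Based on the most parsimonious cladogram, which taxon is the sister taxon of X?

Character polarity is set by the outgroup: the derived state is whichever differs from the outgroup's state, so for Char. 3 the derived state is 'absent', and for the remaining characters it is 'present'.
Char. 1: derived state 'present' in C, D, P, and X only — synapomorphy for {C, D, P, X}.
Char. 2 (derived state 'present') is unique to C (autapomorphy; uninformative for grouping).
Char. 3 (derived state 'absent') is shared by A, C, D, P, and X — a synapomorphy uniting that clade.
Only C and P show the derived state 'present' for Char. 4, supporting them as a clade.
Char. 5: derived state 'present' in D and X only — synapomorphy for {D, X}.
Most parsimonious ingroup topology: (Q,(((P,C),(D,X)),A)).
X and D form a cherry on this tree, so they are sister taxa.

D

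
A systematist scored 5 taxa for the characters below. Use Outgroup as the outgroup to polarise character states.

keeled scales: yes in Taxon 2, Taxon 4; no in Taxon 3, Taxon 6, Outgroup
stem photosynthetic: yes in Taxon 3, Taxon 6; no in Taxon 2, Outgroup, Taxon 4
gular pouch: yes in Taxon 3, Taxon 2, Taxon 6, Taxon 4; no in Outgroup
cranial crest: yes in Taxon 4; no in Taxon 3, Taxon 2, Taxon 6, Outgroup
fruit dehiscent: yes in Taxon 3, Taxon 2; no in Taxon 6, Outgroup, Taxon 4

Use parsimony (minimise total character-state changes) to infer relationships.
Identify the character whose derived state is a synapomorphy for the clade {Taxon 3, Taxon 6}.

stem photosynthetic

The outgroup has state 'no' for every character, so 'yes' is the derived state throughout.
keeled scales: derived state 'yes' in Taxon 2 and Taxon 4 only — synapomorphy for {Taxon 2, Taxon 4}.
stem photosynthetic (derived state 'yes') is shared by Taxon 3 and Taxon 6 — a synapomorphy uniting that clade.
All ingroup taxa share the derived state 'yes' for gular pouch; it defines the ingroup but does not resolve relationships within it.
cranial crest: derived state 'yes' in Taxon 4 only — an autapomorphy, so it tells us nothing about relationships among taxa.
fruit dehiscent (state 'yes') occurs in Taxon 2 and Taxon 3 but conflicts with the nesting implied by the other characters — most parsimoniously interpreted as homoplasy.
Most parsimonious ingroup topology: ((Taxon 2,Taxon 4),(Taxon 6,Taxon 3)).
The clade {Taxon 3, Taxon 6} is supported by stem photosynthetic: its derived state 'yes' occurs in exactly those taxa and in no other taxon (including the outgroup).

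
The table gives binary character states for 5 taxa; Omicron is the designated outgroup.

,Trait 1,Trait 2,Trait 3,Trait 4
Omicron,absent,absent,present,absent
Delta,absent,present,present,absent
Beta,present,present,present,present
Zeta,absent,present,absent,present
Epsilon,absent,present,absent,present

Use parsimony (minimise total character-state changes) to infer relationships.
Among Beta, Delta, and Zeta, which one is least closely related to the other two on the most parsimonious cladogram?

Delta

Character polarity is set by the outgroup: the derived state is whichever differs from the outgroup's state, so for Trait 3 the derived state is 'absent', and for the remaining characters it is 'present'.
Trait 1: derived state 'present' in Beta only — an autapomorphy, so it tells us nothing about relationships among taxa.
Trait 2 (derived state 'present') is shared by all ingroup taxa — unites the whole ingroup.
Trait 3: derived state 'absent' in Epsilon and Zeta only — synapomorphy for {Epsilon, Zeta}.
Only Beta, Epsilon, and Zeta show the derived state 'present' for Trait 4, supporting them as a clade.
Most parsimonious ingroup topology: (Delta,(Beta,(Zeta,Epsilon))).
Zeta and Beta share a more recent common ancestor with each other than either does with Delta, so Delta is the least closely related of the three.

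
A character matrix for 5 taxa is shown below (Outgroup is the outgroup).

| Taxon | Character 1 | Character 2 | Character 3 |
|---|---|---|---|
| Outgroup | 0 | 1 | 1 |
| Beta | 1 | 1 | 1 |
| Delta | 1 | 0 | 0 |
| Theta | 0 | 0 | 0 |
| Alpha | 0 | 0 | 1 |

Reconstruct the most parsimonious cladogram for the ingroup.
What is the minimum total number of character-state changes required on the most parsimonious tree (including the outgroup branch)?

4

Character polarity is set by the outgroup: the derived state is whichever differs from the outgroup's state, so for Character 2, Character 3 the derived state is '0', and for the remaining characters it is '1'.
Character 1 (state '1') occurs in Beta and Delta but conflicts with the nesting implied by the other characters — most parsimoniously interpreted as homoplasy.
Only Alpha, Delta, and Theta show the derived state '0' for Character 2, supporting them as a clade.
Only Delta and Theta show the derived state '0' for Character 3, supporting them as a clade.
Most parsimonious ingroup topology: (Beta,((Delta,Theta),Alpha)).
Changes per character on this tree: Character 1: 2; Character 2: 1; Character 3: 1.
Total = 4.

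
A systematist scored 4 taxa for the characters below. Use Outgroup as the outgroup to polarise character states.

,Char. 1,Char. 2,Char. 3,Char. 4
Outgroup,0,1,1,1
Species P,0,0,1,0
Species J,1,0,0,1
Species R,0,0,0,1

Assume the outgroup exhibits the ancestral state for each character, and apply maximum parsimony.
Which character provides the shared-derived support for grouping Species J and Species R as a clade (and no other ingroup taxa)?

Char. 3

Character polarity is set by the outgroup: the derived state is whichever differs from the outgroup's state, so for Char. 2, Char. 3, Char. 4 the derived state is '0', and for the remaining characters it is '1'.
Char. 1: derived state '1' in Species J only — an autapomorphy, so it tells us nothing about relationships among taxa.
All ingroup taxa share the derived state '0' for Char. 2; it defines the ingroup but does not resolve relationships within it.
Char. 3: derived state '0' in Species J and Species R only — synapomorphy for {Species J, Species R}.
Char. 4: derived state '0' in Species P only — an autapomorphy, so it tells us nothing about relationships among taxa.
Most parsimonious ingroup topology: (Species P,(Species J,Species R)).
The clade {Species J, Species R} is supported by Char. 3: its derived state '0' occurs in exactly those taxa and in no other taxon (including the outgroup).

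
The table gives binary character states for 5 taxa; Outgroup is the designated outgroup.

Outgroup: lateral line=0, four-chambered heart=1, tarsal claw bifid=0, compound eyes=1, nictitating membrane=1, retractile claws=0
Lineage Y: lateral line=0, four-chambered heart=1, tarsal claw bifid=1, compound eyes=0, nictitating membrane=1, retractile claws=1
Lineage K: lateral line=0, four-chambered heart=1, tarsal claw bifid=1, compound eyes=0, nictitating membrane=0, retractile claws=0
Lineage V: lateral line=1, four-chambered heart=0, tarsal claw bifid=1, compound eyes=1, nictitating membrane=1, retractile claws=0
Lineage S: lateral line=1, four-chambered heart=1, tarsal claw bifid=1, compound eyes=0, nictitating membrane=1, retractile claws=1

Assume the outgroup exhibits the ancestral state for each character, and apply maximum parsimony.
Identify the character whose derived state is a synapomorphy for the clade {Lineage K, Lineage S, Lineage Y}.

Character polarity is set by the outgroup: the derived state is whichever differs from the outgroup's state, so for four-chambered heart, compound eyes, nictitating membrane the derived state is '0', and for the remaining characters it is '1'.
lateral line groups Lineage S and Lineage V, which is incompatible with the clades supported by the remaining characters; treating it as convergent (homoplasy) costs fewer steps than any alternative tree.
four-chambered heart (derived state '0') is unique to Lineage V (autapomorphy; uninformative for grouping).
tarsal claw bifid (derived state '1') is shared by all ingroup taxa — unites the whole ingroup.
Only Lineage K, Lineage S, and Lineage Y show the derived state '0' for compound eyes, supporting them as a clade.
nictitating membrane (derived state '0') is unique to Lineage K (autapomorphy; uninformative for grouping).
retractile claws: derived state '1' in Lineage S and Lineage Y only — synapomorphy for {Lineage S, Lineage Y}.
Most parsimonious ingroup topology: (((Lineage Y,Lineage S),Lineage K),Lineage V).
The clade {Lineage K, Lineage S, Lineage Y} is supported by compound eyes: its derived state '0' occurs in exactly those taxa and in no other taxon (including the outgroup).

compound eyes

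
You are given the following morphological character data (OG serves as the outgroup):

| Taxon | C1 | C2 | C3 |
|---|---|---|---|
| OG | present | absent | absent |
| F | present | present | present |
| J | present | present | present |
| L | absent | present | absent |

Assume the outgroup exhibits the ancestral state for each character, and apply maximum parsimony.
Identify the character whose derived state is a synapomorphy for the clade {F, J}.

Character polarity is set by the outgroup: the derived state is whichever differs from the outgroup's state, so for C1 the derived state is 'absent', and for the remaining characters it is 'present'.
C1: derived state 'absent' in L only — an autapomorphy, so it tells us nothing about relationships among taxa.
All ingroup taxa share the derived state 'present' for C2; it defines the ingroup but does not resolve relationships within it.
Only F and J show the derived state 'present' for C3, supporting them as a clade.
Most parsimonious ingroup topology: ((F,J),L).
The clade {F, J} is supported by C3: its derived state 'present' occurs in exactly those taxa and in no other taxon (including the outgroup).

C3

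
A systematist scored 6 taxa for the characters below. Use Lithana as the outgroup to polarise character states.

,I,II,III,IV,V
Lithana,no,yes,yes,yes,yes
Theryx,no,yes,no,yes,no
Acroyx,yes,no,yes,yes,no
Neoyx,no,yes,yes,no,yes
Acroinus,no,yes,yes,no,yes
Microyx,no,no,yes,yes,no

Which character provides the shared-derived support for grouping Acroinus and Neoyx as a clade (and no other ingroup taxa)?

IV

Character polarity is set by the outgroup: the derived state is whichever differs from the outgroup's state, so for II, III, IV, V the derived state is 'no', and for the remaining characters it is 'yes'.
I (derived state 'yes') is unique to Acroyx (autapomorphy; uninformative for grouping).
Only Acroyx and Microyx show the derived state 'no' for II, supporting them as a clade.
III: derived state 'no' in Theryx only — an autapomorphy, so it tells us nothing about relationships among taxa.
IV (derived state 'no') is shared by Acroinus and Neoyx — a synapomorphy uniting that clade.
Only Acroyx, Microyx, and Theryx show the derived state 'no' for V, supporting them as a clade.
Most parsimonious ingroup topology: ((Theryx,(Acroyx,Microyx)),(Neoyx,Acroinus)).
The clade {Acroinus, Neoyx} is supported by IV: its derived state 'no' occurs in exactly those taxa and in no other taxon (including the outgroup).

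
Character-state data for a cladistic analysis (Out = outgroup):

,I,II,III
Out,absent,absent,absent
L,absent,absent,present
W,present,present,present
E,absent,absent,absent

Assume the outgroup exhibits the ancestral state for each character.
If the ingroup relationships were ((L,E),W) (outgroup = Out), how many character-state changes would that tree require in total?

4

Map each character onto ((L,E),W) (rooted by Out) and count the minimum state changes it requires (Fitch parsimony):
I: 1; II: 1; III: 2.
Total tree length = 4.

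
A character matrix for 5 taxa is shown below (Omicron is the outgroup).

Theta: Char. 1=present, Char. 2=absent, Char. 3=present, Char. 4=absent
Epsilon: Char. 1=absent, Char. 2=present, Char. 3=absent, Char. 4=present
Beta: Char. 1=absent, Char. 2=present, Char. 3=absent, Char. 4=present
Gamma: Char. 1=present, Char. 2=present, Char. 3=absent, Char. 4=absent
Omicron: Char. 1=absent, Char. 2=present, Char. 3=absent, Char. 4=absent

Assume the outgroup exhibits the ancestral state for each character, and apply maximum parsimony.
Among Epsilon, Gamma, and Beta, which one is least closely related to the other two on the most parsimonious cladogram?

Gamma

Character polarity is set by the outgroup: the derived state is whichever differs from the outgroup's state, so for Char. 2 the derived state is 'absent', and for the remaining characters it is 'present'.
Char. 1 (derived state 'present') is shared by Gamma and Theta — a synapomorphy uniting that clade.
Char. 2: derived state 'absent' in Theta only — an autapomorphy, so it tells us nothing about relationships among taxa.
Char. 3: derived state 'present' in Theta only — an autapomorphy, so it tells us nothing about relationships among taxa.
Char. 4: derived state 'present' in Beta and Epsilon only — synapomorphy for {Beta, Epsilon}.
Most parsimonious ingroup topology: ((Beta,Epsilon),(Theta,Gamma)).
Beta and Epsilon share a more recent common ancestor with each other than either does with Gamma, so Gamma is the least closely related of the three.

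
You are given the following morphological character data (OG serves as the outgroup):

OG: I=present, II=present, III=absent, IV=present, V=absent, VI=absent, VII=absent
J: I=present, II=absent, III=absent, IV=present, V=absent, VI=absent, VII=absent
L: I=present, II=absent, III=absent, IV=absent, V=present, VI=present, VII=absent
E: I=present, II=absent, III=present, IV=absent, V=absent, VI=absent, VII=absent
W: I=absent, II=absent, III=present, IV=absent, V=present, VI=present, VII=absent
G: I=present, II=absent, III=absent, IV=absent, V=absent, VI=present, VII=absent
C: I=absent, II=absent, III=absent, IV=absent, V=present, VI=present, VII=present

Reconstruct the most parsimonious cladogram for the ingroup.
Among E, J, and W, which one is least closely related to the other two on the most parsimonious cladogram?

J

Character polarity is set by the outgroup: the derived state is whichever differs from the outgroup's state, so for I, II, IV the derived state is 'absent', and for the remaining characters it is 'present'.
I: derived state 'absent' in C and W only — synapomorphy for {C, W}.
All ingroup taxa share the derived state 'absent' for II; it defines the ingroup but does not resolve relationships within it.
III groups E and W, which is incompatible with the clades supported by the remaining characters; treating it as convergent (homoplasy) costs fewer steps than any alternative tree.
IV (derived state 'absent') is shared by C, E, G, L, and W — a synapomorphy uniting that clade.
Only C, L, and W show the derived state 'present' for V, supporting them as a clade.
VI: derived state 'present' in C, G, L, and W only — synapomorphy for {C, G, L, W}.
VII (derived state 'present') is unique to C (autapomorphy; uninformative for grouping).
Most parsimonious ingroup topology: (J,(((L,(W,C)),G),E)).
W and E share a more recent common ancestor with each other than either does with J, so J is the least closely related of the three.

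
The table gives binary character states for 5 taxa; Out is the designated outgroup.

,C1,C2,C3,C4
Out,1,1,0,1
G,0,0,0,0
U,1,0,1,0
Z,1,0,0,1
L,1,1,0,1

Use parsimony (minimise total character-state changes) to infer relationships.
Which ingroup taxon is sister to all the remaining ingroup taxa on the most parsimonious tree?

Character polarity is set by the outgroup: the derived state is whichever differs from the outgroup's state, so for C1, C2, C4 the derived state is '0', and for the remaining characters it is '1'.
C1: derived state '0' in G only — an autapomorphy, so it tells us nothing about relationships among taxa.
C2: derived state '0' in G, U, and Z only — synapomorphy for {G, U, Z}.
C3: derived state '1' in U only — an autapomorphy, so it tells us nothing about relationships among taxa.
Only G and U show the derived state '0' for C4, supporting them as a clade.
Most parsimonious ingroup topology: (((G,U),Z),L).
L is sister to the clade containing all other ingroup taxa, so it is the earliest-diverging (most basal) ingroup lineage.

L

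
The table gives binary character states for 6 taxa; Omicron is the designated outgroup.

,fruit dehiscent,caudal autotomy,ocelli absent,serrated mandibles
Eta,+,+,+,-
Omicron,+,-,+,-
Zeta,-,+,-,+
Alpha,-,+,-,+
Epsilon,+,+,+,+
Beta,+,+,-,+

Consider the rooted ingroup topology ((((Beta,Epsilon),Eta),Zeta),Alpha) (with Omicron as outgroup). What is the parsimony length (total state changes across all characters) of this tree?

Map each character onto ((((Beta,Epsilon),Eta),Zeta),Alpha) (rooted by Omicron) and count the minimum state changes it requires (Fitch parsimony):
fruit dehiscent: 2; caudal autotomy: 1; ocelli absent: 3; serrated mandibles: 2.
Total tree length = 8.

8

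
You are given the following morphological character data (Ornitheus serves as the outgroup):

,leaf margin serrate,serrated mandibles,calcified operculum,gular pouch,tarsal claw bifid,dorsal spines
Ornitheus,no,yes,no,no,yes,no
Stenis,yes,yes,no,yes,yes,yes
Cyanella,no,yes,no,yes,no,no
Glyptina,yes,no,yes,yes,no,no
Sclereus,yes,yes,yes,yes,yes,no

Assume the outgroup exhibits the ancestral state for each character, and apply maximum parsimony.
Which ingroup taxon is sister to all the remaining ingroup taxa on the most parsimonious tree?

Character polarity is set by the outgroup: the derived state is whichever differs from the outgroup's state, so for serrated mandibles, tarsal claw bifid the derived state is 'no', and for the remaining characters it is 'yes'.
leaf margin serrate: derived state 'yes' in Glyptina, Sclereus, and Stenis only — synapomorphy for {Glyptina, Sclereus, Stenis}.
serrated mandibles: derived state 'no' in Glyptina only — an autapomorphy, so it tells us nothing about relationships among taxa.
calcified operculum: derived state 'yes' in Glyptina and Sclereus only — synapomorphy for {Glyptina, Sclereus}.
gular pouch (derived state 'yes') is shared by all ingroup taxa — unites the whole ingroup.
tarsal claw bifid groups Cyanella and Glyptina, which is incompatible with the clades supported by the remaining characters; treating it as convergent (homoplasy) costs fewer steps than any alternative tree.
dorsal spines (derived state 'yes') is unique to Stenis (autapomorphy; uninformative for grouping).
Most parsimonious ingroup topology: ((Stenis,(Glyptina,Sclereus)),Cyanella).
Cyanella is sister to the clade containing all other ingroup taxa, so it is the earliest-diverging (most basal) ingroup lineage.

Cyanella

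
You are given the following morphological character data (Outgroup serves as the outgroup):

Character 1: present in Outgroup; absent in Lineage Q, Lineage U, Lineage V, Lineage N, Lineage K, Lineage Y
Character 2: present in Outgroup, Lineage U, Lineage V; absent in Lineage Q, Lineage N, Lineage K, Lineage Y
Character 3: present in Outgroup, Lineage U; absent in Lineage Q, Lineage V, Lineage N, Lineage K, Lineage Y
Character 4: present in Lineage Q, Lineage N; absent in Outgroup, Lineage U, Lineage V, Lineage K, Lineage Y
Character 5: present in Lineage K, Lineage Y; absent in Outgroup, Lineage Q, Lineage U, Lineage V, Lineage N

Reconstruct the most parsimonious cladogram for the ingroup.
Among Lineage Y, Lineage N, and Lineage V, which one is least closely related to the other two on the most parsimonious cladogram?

Lineage V

Character polarity is set by the outgroup: the derived state is whichever differs from the outgroup's state, so for Character 1, Character 2, Character 3 the derived state is 'absent', and for the remaining characters it is 'present'.
Character 1 (derived state 'absent') is shared by all ingroup taxa — unites the whole ingroup.
Character 2: derived state 'absent' in Lineage K, Lineage N, Lineage Q, and Lineage Y only — synapomorphy for {Lineage K, Lineage N, Lineage Q, Lineage Y}.
Character 3 (derived state 'absent') is shared by Lineage K, Lineage N, Lineage Q, Lineage V, and Lineage Y — a synapomorphy uniting that clade.
Only Lineage N and Lineage Q show the derived state 'present' for Character 4, supporting them as a clade.
Character 5 (derived state 'present') is shared by Lineage K and Lineage Y — a synapomorphy uniting that clade.
Most parsimonious ingroup topology: ((((Lineage Q,Lineage N),(Lineage K,Lineage Y)),Lineage V),Lineage U).
Lineage Y and Lineage N share a more recent common ancestor with each other than either does with Lineage V, so Lineage V is the least closely related of the three.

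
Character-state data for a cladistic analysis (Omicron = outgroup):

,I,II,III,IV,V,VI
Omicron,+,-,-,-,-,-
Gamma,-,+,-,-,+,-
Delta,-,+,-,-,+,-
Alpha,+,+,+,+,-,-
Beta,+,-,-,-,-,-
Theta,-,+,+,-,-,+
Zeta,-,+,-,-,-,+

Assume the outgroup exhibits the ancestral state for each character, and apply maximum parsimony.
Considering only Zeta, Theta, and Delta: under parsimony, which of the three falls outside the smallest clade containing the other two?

Delta

Character polarity is set by the outgroup: the derived state is whichever differs from the outgroup's state, so for I the derived state is '-', and for the remaining characters it is '+'.
I: derived state '-' in Delta, Gamma, Theta, and Zeta only — synapomorphy for {Delta, Gamma, Theta, Zeta}.
II (derived state '+') is shared by Alpha, Delta, Gamma, Theta, and Zeta — a synapomorphy uniting that clade.
III groups Alpha and Theta, which is incompatible with the clades supported by the remaining characters; treating it as convergent (homoplasy) costs fewer steps than any alternative tree.
IV (derived state '+') is unique to Alpha (autapomorphy; uninformative for grouping).
V (derived state '+') is shared by Delta and Gamma — a synapomorphy uniting that clade.
VI (derived state '+') is shared by Theta and Zeta — a synapomorphy uniting that clade.
Most parsimonious ingroup topology: ((((Gamma,Delta),(Theta,Zeta)),Alpha),Beta).
Theta and Zeta share a more recent common ancestor with each other than either does with Delta, so Delta is the least closely related of the three.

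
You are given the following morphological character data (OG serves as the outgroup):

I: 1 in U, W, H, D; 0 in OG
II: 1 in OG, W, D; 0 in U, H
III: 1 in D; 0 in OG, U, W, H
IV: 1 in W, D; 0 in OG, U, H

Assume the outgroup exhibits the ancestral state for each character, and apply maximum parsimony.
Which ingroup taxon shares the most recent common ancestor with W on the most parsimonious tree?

D

Character polarity is set by the outgroup: the derived state is whichever differs from the outgroup's state, so for II the derived state is '0', and for the remaining characters it is '1'.
I (derived state '1') is shared by all ingroup taxa — unites the whole ingroup.
II (derived state '0') is shared by H and U — a synapomorphy uniting that clade.
III (derived state '1') is unique to D (autapomorphy; uninformative for grouping).
IV (derived state '1') is shared by D and W — a synapomorphy uniting that clade.
Most parsimonious ingroup topology: ((U,H),(W,D)).
W and D form a cherry on this tree, so they are sister taxa.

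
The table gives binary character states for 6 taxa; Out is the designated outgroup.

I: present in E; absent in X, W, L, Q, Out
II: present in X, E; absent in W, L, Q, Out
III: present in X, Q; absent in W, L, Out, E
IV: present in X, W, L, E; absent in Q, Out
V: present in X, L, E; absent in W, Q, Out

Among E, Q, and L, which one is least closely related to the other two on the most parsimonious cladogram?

The outgroup has state 'absent' for every character, so 'present' is the derived state throughout.
I (derived state 'present') is unique to E (autapomorphy; uninformative for grouping).
II: derived state 'present' in E and X only — synapomorphy for {E, X}.
III groups Q and X, which is incompatible with the clades supported by the remaining characters; treating it as convergent (homoplasy) costs fewer steps than any alternative tree.
IV (derived state 'present') is shared by E, L, W, and X — a synapomorphy uniting that clade.
Only E, L, and X show the derived state 'present' for V, supporting them as a clade.
Most parsimonious ingroup topology: (Q,(((X,E),L),W)).
L and E share a more recent common ancestor with each other than either does with Q, so Q is the least closely related of the three.

Q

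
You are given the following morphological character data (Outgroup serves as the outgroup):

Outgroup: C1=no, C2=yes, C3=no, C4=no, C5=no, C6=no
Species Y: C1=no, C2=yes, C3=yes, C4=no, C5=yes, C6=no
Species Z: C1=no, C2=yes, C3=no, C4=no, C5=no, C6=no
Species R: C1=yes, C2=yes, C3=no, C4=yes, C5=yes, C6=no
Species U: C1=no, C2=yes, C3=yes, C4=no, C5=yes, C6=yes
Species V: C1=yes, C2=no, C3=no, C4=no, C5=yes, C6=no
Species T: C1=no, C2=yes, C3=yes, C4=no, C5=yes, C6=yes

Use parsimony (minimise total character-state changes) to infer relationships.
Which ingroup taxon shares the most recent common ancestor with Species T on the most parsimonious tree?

Character polarity is set by the outgroup: the derived state is whichever differs from the outgroup's state, so for C2 the derived state is 'no', and for the remaining characters it is 'yes'.
C1: derived state 'yes' in Species R and Species V only — synapomorphy for {Species R, Species V}.
C2: derived state 'no' in Species V only — an autapomorphy, so it tells us nothing about relationships among taxa.
C3 (derived state 'yes') is shared by Species T, Species U, and Species Y — a synapomorphy uniting that clade.
C4: derived state 'yes' in Species R only — an autapomorphy, so it tells us nothing about relationships among taxa.
Only Species R, Species T, Species U, Species V, and Species Y show the derived state 'yes' for C5, supporting them as a clade.
Only Species T and Species U show the derived state 'yes' for C6, supporting them as a clade.
Most parsimonious ingroup topology: (((Species Y,(Species U,Species T)),(Species R,Species V)),Species Z).
Species T and Species U form a cherry on this tree, so they are sister taxa.

Species U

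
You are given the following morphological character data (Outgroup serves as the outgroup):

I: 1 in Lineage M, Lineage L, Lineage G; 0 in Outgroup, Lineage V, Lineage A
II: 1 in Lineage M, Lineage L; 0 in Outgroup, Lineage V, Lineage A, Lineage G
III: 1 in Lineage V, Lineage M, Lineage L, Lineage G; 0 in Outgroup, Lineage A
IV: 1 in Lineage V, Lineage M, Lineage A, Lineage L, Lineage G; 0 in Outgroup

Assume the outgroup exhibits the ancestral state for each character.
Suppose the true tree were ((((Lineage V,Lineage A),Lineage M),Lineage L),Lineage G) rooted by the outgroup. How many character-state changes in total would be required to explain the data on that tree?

7

Map each character onto ((((Lineage V,Lineage A),Lineage M),Lineage L),Lineage G) (rooted by Outgroup) and count the minimum state changes it requires (Fitch parsimony):
I: 2; II: 2; III: 2; IV: 1.
Total tree length = 7.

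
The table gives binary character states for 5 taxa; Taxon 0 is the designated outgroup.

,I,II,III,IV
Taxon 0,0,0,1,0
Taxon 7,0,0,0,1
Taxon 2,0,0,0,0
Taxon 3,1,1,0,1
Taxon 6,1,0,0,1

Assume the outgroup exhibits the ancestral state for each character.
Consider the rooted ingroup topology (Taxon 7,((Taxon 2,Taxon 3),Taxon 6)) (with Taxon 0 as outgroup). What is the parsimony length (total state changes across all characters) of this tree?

Map each character onto (Taxon 7,((Taxon 2,Taxon 3),Taxon 6)) (rooted by Taxon 0) and count the minimum state changes it requires (Fitch parsimony):
I: 2; II: 1; III: 1; IV: 2.
Total tree length = 6.

6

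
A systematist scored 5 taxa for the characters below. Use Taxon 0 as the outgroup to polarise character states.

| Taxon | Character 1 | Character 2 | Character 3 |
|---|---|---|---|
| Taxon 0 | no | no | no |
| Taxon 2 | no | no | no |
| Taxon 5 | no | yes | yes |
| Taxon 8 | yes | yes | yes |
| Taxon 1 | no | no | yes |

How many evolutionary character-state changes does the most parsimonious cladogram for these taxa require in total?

The outgroup has state 'no' for every character, so 'yes' is the derived state throughout.
Character 1: derived state 'yes' in Taxon 8 only — an autapomorphy, so it tells us nothing about relationships among taxa.
Only Taxon 5 and Taxon 8 show the derived state 'yes' for Character 2, supporting them as a clade.
Only Taxon 1, Taxon 5, and Taxon 8 show the derived state 'yes' for Character 3, supporting them as a clade.
Most parsimonious ingroup topology: (Taxon 2,((Taxon 5,Taxon 8),Taxon 1)).
Changes per character on this tree: Character 1: 1; Character 2: 1; Character 3: 1.
Total = 3.

3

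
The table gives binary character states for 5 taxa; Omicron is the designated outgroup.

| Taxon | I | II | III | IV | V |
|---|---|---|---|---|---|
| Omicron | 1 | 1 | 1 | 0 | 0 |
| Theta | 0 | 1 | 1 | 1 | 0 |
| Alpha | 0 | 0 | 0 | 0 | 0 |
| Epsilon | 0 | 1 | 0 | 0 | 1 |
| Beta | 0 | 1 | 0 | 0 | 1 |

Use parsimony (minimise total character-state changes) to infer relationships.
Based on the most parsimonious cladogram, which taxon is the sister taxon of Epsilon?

Beta

Character polarity is set by the outgroup: the derived state is whichever differs from the outgroup's state, so for I, II, III the derived state is '0', and for the remaining characters it is '1'.
I (derived state '0') is shared by all ingroup taxa — unites the whole ingroup.
II: derived state '0' in Alpha only — an autapomorphy, so it tells us nothing about relationships among taxa.
Only Alpha, Beta, and Epsilon show the derived state '0' for III, supporting them as a clade.
IV: derived state '1' in Theta only — an autapomorphy, so it tells us nothing about relationships among taxa.
V (derived state '1') is shared by Beta and Epsilon — a synapomorphy uniting that clade.
Most parsimonious ingroup topology: (Theta,(Alpha,(Epsilon,Beta))).
Epsilon and Beta form a cherry on this tree, so they are sister taxa.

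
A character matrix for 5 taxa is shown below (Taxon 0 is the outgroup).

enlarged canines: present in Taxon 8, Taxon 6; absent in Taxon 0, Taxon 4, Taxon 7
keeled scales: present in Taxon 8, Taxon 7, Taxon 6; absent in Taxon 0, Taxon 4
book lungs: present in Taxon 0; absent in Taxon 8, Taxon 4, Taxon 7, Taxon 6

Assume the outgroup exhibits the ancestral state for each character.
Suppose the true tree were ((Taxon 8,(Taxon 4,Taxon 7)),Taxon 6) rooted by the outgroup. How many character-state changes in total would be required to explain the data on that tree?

Map each character onto ((Taxon 8,(Taxon 4,Taxon 7)),Taxon 6) (rooted by Taxon 0) and count the minimum state changes it requires (Fitch parsimony):
enlarged canines: 2; keeled scales: 2; book lungs: 1.
Total tree length = 5.

5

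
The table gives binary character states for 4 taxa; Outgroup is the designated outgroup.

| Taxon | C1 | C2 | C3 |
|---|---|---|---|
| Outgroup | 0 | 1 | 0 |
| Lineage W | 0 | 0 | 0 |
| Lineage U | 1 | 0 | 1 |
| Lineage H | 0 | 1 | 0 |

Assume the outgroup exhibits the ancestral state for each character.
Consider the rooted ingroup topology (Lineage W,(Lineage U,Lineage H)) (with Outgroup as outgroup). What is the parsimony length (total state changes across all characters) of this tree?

Map each character onto (Lineage W,(Lineage U,Lineage H)) (rooted by Outgroup) and count the minimum state changes it requires (Fitch parsimony):
C1: 1; C2: 2; C3: 1.
Total tree length = 4.

4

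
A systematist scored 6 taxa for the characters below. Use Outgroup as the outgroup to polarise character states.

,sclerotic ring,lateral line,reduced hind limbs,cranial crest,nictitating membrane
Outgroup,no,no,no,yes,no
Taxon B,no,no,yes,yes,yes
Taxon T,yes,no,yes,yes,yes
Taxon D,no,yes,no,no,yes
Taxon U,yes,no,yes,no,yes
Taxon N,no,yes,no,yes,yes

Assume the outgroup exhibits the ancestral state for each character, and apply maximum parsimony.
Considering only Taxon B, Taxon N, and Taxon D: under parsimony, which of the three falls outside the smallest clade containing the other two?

Character polarity is set by the outgroup: the derived state is whichever differs from the outgroup's state, so for cranial crest the derived state is 'no', and for the remaining characters it is 'yes'.
sclerotic ring: derived state 'yes' in Taxon T and Taxon U only — synapomorphy for {Taxon T, Taxon U}.
lateral line: derived state 'yes' in Taxon D and Taxon N only — synapomorphy for {Taxon D, Taxon N}.
Only Taxon B, Taxon T, and Taxon U show the derived state 'yes' for reduced hind limbs, supporting them as a clade.
cranial crest (state 'no') occurs in Taxon D and Taxon U but conflicts with the nesting implied by the other characters — most parsimoniously interpreted as homoplasy.
All ingroup taxa share the derived state 'yes' for nictitating membrane; it defines the ingroup but does not resolve relationships within it.
Most parsimonious ingroup topology: ((Taxon B,(Taxon T,Taxon U)),(Taxon D,Taxon N)).
Taxon N and Taxon D share a more recent common ancestor with each other than either does with Taxon B, so Taxon B is the least closely related of the three.

Taxon B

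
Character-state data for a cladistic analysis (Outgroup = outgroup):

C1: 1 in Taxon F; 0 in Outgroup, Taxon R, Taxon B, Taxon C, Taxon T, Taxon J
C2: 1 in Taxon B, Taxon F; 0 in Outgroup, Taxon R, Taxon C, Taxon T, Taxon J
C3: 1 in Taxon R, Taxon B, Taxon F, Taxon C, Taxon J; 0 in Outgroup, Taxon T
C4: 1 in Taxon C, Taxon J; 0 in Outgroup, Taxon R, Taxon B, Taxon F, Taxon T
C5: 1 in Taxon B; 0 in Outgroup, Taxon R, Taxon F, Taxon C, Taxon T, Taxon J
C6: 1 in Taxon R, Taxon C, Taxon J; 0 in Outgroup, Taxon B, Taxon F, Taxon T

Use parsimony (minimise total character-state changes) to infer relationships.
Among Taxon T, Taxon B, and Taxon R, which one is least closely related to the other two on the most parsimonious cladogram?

The outgroup has state '0' for every character, so '1' is the derived state throughout.
C1 (derived state '1') is unique to Taxon F (autapomorphy; uninformative for grouping).
Only Taxon B and Taxon F show the derived state '1' for C2, supporting them as a clade.
C3 (derived state '1') is shared by Taxon B, Taxon C, Taxon F, Taxon J, and Taxon R — a synapomorphy uniting that clade.
C4 (derived state '1') is shared by Taxon C and Taxon J — a synapomorphy uniting that clade.
C5 (derived state '1') is unique to Taxon B (autapomorphy; uninformative for grouping).
C6: derived state '1' in Taxon C, Taxon J, and Taxon R only — synapomorphy for {Taxon C, Taxon J, Taxon R}.
Most parsimonious ingroup topology: (((Taxon R,(Taxon C,Taxon J)),(Taxon B,Taxon F)),Taxon T).
Taxon R and Taxon B share a more recent common ancestor with each other than either does with Taxon T, so Taxon T is the least closely related of the three.

Taxon T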